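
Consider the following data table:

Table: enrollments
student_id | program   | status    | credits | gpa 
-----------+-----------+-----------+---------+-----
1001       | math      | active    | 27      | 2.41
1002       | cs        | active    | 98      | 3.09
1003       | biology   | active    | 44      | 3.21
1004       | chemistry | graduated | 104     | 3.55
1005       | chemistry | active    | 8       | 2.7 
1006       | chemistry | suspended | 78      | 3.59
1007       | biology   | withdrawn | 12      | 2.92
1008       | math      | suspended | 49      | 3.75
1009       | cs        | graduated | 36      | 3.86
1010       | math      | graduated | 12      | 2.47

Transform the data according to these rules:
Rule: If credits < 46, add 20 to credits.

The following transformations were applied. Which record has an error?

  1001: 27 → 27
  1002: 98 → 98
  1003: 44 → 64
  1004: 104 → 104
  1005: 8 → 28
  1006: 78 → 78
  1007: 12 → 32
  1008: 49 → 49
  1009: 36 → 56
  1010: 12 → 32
Record 1001 has an error. The correct transformed value should be 47, not 27.

Step 1: Check each record against the rule
Step 2: Record 1001 has credits = 27
Step 3: Since 27 < 46, the bonus should have been applied
Step 4: Correct value = 47, but claimed value = 27
Conclusion: Record 1001 has the error.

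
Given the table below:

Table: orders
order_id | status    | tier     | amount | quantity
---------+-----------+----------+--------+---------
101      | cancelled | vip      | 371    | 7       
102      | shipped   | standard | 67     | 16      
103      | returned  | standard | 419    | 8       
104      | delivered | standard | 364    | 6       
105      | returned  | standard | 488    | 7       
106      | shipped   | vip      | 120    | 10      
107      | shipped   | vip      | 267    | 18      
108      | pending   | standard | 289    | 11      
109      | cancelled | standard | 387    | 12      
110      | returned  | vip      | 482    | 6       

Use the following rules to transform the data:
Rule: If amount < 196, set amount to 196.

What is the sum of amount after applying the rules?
3459

Step 1: 2 records have amount < 196
Step 2: These records originally summed to 187
Step 3: After setting to minimum: 2 × 196 = 392
Step 4: Unaffected records sum: 3067
Step 5: Final sum = 392 + 3067 = 3459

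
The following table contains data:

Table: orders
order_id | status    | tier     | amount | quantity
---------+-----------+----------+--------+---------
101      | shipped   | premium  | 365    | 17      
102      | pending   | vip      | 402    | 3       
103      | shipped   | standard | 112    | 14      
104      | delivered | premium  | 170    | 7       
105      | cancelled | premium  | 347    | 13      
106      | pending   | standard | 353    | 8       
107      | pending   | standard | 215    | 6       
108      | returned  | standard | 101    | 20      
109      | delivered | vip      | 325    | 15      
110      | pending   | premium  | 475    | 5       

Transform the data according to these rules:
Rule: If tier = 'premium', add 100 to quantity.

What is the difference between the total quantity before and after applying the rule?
400

Step 1: Original sum of quantity = 108
Step 2: 4 records have tier = 'premium'
Step 3: Each affected record changes by 100
Step 4: Total change = 4 × 100 = 400
Step 5: New sum = 108 + 400 = 508
Step 6: Difference = |508 - 108| = 400
        (Sum increased by 400)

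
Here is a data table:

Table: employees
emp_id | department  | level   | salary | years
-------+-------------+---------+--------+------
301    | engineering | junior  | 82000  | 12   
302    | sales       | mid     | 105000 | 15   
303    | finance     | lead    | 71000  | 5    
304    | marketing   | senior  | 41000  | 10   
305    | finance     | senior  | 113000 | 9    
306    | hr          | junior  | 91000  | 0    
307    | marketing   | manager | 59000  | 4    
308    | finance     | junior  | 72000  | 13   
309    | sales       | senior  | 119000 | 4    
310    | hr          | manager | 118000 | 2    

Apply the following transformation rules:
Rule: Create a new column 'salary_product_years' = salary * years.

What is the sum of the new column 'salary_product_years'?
6225000

Step 1: For each record, compute salary * years
Example calculations:
  82000 * 12 = 984000
  105000 * 15 = 1575000
  71000 * 5 = 355000
  ...
Step 2: Sum all derived values
Step 3: Total = 6225000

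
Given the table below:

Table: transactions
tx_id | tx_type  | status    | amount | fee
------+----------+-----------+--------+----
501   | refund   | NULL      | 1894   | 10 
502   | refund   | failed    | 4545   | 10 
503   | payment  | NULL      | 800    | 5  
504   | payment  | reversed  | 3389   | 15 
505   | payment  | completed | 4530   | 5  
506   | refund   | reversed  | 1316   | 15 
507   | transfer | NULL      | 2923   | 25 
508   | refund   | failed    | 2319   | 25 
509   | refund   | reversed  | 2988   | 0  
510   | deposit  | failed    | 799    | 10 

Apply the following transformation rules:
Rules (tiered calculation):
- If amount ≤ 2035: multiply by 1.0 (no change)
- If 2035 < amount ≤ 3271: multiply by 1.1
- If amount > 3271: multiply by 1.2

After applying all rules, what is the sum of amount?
28818.8

Step 1: Tier 1 (amount ≤ 2035): 4 records, sum = 4809 × 1.0 = 4809.0
Step 2: Tier 2 (2035 < amount ≤ 3271): 3 records, sum = 8230 × 1.1 = 9053.0
Step 3: Tier 3 (amount > 3271): 3 records, sum = 12464 × 1.2 = 14956.8
Step 4: Final sum = 4809.0 + 9053.0 + 14956.8 = 28818.8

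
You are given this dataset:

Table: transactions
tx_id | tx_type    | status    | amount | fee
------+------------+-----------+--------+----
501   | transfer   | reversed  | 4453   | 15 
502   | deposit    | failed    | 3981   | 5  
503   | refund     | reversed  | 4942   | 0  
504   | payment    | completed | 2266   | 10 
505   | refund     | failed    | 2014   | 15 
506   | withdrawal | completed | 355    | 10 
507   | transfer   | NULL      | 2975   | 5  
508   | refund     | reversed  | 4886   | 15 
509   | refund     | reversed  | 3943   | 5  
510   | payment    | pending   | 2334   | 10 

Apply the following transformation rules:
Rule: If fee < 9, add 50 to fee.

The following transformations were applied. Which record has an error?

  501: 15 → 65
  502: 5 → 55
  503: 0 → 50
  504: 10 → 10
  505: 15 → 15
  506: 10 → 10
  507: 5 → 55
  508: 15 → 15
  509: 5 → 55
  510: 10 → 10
Record 501 has an error. The correct transformed value should be 15, not 65.

Step 1: Check each record against the rule
Step 2: Record 501 has fee = 15
Step 3: Since 15 >= 9, the bonus should not have been applied
Step 4: Correct value = 15, but claimed value = 65
Conclusion: Record 501 has the error.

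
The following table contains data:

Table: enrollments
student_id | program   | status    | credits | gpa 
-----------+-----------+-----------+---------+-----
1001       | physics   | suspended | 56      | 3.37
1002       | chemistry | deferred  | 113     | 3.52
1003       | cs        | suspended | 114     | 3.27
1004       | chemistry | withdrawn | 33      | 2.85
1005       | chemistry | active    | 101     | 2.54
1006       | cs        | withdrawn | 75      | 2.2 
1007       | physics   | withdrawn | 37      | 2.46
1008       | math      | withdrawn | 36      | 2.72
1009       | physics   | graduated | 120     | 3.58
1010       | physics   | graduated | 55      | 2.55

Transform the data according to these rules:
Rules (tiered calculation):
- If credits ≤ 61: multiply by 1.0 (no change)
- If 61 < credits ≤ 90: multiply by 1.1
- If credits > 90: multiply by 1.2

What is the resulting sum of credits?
837.1

Step 1: Tier 1 (credits ≤ 61): 5 records, sum = 217 × 1.0 = 217.0
Step 2: Tier 2 (61 < credits ≤ 90): 1 records, sum = 75 × 1.1 = 82.5
Step 3: Tier 3 (credits > 90): 4 records, sum = 448 × 1.2 = 537.6
Step 4: Final sum = 217.0 + 82.5 + 537.6 = 837.1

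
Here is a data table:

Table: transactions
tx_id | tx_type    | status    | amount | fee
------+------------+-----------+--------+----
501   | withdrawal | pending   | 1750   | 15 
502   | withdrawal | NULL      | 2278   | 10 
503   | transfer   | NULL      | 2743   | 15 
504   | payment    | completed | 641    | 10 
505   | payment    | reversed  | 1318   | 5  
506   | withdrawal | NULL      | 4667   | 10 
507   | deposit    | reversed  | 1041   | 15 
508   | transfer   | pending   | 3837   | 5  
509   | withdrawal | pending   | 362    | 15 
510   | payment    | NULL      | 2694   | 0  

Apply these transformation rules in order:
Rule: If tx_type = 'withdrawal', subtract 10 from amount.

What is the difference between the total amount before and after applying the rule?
40

Step 1: Original sum of amount = 21331
Step 2: 4 records have tx_type = 'withdrawal'
Step 3: Each affected record changes by -10
Step 4: Total change = 4 × -10 = -40
Step 5: New sum = 21331 + -40 = 21291
Step 6: Difference = |21291 - 21331| = 40
        (Sum decreased by 40)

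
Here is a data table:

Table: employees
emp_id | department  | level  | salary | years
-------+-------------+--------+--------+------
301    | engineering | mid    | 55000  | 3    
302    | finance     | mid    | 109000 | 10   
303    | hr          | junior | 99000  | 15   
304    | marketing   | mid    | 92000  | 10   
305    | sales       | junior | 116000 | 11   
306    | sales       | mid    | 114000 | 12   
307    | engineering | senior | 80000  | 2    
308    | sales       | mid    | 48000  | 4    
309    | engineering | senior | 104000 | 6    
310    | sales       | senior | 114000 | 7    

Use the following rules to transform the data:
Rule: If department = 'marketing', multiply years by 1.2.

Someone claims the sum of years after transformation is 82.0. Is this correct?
Yes, the result is correct.

Step 1: Calculate the correct sum after transformation
Step 2: Apply multiplier 1.2 to records where department = 'marketing'
Step 3: Correct result = 82.0
Step 4: Claimed result = 82.0
Step 5: 82.0 = 82.0 ✓
Conclusion: The claimed result is correct.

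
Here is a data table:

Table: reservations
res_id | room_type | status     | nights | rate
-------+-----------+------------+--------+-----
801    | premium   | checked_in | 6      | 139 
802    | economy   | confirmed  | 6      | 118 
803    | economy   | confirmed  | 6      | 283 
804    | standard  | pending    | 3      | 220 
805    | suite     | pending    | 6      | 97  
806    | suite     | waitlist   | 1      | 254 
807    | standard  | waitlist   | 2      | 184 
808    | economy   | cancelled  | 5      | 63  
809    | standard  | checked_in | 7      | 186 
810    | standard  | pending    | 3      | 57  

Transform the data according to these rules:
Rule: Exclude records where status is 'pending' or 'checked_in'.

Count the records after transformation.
5

Step 1: Count records to exclude
  - 3 (pending) + 2 (checked_in) = 5 records
Step 2: Total records: 10
Step 3: Remaining = 10 - 5 = 5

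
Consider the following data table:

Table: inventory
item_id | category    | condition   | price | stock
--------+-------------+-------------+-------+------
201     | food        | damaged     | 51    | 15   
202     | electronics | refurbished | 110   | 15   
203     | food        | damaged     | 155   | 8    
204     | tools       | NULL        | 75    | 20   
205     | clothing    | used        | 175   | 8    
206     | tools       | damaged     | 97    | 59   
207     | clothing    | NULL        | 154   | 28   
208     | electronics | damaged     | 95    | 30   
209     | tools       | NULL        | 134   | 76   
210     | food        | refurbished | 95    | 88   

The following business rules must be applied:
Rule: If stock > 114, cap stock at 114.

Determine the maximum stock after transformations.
88

Step 1: Original maximum stock = 88
Step 2: Check cap of 114 against maximum
Step 3: No records exceed the cap (max 88 <= cap 114), so no capping applies
Step 4: Maximum after transformation = 88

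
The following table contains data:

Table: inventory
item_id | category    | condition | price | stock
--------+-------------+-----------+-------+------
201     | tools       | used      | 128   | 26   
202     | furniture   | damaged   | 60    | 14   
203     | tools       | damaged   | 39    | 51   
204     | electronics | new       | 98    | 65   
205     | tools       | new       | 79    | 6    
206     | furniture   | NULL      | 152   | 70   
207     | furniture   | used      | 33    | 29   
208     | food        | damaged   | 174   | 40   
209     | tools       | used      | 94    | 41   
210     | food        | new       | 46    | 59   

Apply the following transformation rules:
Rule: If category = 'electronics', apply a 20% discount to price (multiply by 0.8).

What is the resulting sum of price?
883.4

Step 1: Records with category = 'electronics' have total price = 98
Step 2: Apply multiplier: 98 × 0.8 = 78.4
Step 3: Other records total: 805
Step 4: Final sum = 78.4 + 805 = 883.4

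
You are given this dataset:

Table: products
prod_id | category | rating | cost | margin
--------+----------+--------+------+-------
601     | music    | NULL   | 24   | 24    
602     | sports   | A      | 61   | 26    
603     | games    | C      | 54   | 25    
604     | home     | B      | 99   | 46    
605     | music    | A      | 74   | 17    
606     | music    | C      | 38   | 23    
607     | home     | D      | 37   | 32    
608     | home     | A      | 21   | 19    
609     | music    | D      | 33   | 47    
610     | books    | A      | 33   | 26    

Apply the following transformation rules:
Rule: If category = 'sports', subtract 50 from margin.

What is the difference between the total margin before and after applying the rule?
50

Step 1: Original sum of margin = 285
Step 2: 1 records have category = 'sports'
Step 3: Each affected record changes by -50
Step 4: Total change = 1 × -50 = -50
Step 5: New sum = 285 + -50 = 235
Step 6: Difference = |235 - 285| = 50
        (Sum decreased by 50)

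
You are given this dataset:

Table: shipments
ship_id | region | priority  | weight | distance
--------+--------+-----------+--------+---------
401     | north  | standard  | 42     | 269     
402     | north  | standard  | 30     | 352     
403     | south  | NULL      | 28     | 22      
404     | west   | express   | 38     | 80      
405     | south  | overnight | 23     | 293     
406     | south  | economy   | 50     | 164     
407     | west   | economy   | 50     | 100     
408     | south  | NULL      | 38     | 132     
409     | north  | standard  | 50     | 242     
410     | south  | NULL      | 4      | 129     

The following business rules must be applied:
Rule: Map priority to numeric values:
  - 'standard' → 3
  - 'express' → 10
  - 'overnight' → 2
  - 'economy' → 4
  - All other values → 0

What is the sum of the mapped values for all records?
29

Step 1: Apply mapping to each record
Step 2: Count by status:
  'standard': 3 records × 3 = 9
  'express': 1 records × 10 = 10
  'overnight': 1 records × 2 = 2
  'economy': 2 records × 4 = 8
Step 3: Sum all mapped values = 29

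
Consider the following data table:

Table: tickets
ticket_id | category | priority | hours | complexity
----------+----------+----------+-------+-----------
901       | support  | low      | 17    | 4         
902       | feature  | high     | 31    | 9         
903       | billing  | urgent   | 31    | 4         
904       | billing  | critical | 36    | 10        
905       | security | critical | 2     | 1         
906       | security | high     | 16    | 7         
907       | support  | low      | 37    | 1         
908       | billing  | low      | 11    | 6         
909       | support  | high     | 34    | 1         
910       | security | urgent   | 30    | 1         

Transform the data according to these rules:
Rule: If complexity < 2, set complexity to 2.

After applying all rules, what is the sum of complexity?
48

Step 1: 4 records have complexity < 2
Step 2: These records originally summed to 4
Step 3: After setting to minimum: 4 × 2 = 8
Step 4: Unaffected records sum: 40
Step 5: Final sum = 8 + 40 = 48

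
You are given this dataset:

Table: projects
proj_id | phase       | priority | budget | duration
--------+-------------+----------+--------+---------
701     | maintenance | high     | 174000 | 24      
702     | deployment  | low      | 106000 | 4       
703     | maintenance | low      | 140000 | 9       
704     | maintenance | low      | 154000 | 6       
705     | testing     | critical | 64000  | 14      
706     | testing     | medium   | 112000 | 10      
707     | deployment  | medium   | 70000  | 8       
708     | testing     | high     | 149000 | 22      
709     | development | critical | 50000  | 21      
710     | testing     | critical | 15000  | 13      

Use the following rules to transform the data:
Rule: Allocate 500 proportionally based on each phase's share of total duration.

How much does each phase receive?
deployment: 45.8, development: 80.15, maintenance: 148.85, testing: 225.19

Step 1: Calculate total duration = 131
Step 2: Calculate each phase's proportion:
  deployment: 12/131 = 9.16% → 45.8
  development: 21/131 = 16.03% → 80.15
  maintenance: 39/131 = 29.77% → 148.85
  testing: 59/131 = 45.04% → 225.19
Step 3: Verify: sum of allocations ≈ 500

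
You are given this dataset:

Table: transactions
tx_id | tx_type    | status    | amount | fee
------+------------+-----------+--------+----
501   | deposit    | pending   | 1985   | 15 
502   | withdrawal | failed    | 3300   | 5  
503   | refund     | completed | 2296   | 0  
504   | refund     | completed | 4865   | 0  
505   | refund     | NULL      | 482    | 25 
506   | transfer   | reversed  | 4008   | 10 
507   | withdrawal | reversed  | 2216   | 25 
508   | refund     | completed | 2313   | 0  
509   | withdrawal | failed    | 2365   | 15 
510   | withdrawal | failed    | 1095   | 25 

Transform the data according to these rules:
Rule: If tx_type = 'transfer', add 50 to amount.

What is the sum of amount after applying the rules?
24975

Step 1: Count records where tx_type = 'transfer': 1
Step 2: Total bonus added: 1 × 50 = 50
Step 3: Original sum of amount: 24925
Step 4: Final sum = 24925 + 50 = 24975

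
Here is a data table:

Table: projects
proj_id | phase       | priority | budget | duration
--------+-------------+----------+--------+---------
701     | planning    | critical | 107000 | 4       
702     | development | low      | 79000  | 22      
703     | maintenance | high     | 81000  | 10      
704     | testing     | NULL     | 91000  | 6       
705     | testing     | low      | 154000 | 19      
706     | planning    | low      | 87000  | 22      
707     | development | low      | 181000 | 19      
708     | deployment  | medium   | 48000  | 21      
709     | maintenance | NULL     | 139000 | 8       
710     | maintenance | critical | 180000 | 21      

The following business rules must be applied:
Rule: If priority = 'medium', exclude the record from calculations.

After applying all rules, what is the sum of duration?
131

Step 1: Identify records where priority = 'medium'
Step 2: The excluded records sum to 21
Step 3: Original total duration = 152
Step 4: Remaining total = 152 - 21 = 131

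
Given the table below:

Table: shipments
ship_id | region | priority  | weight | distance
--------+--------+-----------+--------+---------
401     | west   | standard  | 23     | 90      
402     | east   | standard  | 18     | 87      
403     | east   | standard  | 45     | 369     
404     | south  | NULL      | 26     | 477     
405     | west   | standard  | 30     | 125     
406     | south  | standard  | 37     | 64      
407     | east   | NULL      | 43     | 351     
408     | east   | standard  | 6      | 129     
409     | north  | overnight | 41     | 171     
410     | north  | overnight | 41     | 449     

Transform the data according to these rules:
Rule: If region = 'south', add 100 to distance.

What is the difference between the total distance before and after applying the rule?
200

Step 1: Original sum of distance = 2312
Step 2: 2 records have region = 'south'
Step 3: Each affected record changes by 100
Step 4: Total change = 2 × 100 = 200
Step 5: New sum = 2312 + 200 = 2512
Step 6: Difference = |2512 - 2312| = 200
        (Sum increased by 200)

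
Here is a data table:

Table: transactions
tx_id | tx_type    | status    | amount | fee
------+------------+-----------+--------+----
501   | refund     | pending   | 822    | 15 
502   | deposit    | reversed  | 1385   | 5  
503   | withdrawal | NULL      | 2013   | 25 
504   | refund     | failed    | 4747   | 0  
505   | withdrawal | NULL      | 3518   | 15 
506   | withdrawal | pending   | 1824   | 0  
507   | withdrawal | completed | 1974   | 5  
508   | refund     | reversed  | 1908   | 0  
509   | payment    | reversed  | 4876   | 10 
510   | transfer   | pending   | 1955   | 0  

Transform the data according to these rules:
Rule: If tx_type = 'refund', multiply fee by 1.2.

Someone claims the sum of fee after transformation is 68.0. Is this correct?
No, the correct result is 78.0.

Step 1: Calculate the correct sum after transformation
Step 2: Apply multiplier 1.2 to records where tx_type = 'refund'
Step 3: Correct result = 78.0
Step 4: Claimed result = 68.0
Step 5: 78.0 ≠ 68.0
Conclusion: The claimed result is incorrect. The correct answer is 78.0.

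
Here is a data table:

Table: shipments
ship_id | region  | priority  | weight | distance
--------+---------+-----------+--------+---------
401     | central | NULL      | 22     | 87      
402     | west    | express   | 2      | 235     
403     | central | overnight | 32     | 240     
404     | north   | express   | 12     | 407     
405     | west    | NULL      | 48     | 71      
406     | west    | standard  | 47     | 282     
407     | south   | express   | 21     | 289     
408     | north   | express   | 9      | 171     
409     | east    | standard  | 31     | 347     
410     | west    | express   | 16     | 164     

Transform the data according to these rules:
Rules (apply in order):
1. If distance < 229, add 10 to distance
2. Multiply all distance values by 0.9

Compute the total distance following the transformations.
2099.7

Step 1: Apply Rule 1 - Add 10 to records with distance < 229
  - 4 records affected: 493 + (4 × 10) = 533
  - Unaffected records: 1800
  - Sum after Rule 1: 2333
Step 2: Apply Rule 2 - Multiply all by 0.9
  - 2333 × 0.9 = 2099.7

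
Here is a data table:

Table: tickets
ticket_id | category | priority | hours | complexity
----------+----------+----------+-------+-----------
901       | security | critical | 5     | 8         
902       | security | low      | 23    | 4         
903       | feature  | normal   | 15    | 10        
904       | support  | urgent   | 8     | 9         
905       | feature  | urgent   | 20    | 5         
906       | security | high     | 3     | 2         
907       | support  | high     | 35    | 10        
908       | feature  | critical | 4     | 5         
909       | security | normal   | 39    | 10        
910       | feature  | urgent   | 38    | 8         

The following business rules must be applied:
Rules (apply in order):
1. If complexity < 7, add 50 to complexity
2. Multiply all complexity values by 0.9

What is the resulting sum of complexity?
243.9

Step 1: Apply Rule 1 - Add 50 to records with complexity < 7
  - 4 records affected: 16 + (4 × 50) = 216
  - Unaffected records: 55
  - Sum after Rule 1: 271
Step 2: Apply Rule 2 - Multiply all by 0.9
  - 271 × 0.9 = 243.9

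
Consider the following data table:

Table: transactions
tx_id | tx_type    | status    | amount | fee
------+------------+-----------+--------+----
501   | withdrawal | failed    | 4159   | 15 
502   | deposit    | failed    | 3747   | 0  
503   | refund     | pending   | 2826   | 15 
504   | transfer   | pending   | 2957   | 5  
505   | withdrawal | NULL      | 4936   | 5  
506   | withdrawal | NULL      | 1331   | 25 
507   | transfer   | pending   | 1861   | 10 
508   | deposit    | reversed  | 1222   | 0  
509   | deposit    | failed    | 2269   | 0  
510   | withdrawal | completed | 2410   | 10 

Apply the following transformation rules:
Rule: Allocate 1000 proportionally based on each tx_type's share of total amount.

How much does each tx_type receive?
deposit: 261.13, refund: 101.96, transfer: 173.82, withdrawal: 463.09

Step 1: Calculate total amount = 27718
Step 2: Calculate each tx_type's proportion:
  deposit: 7238/27718 = 26.11% → 261.13
  refund: 2826/27718 = 10.20% → 101.96
  transfer: 4818/27718 = 17.38% → 173.82
  withdrawal: 12836/27718 = 46.31% → 463.09
Step 3: Verify: sum of allocations ≈ 1000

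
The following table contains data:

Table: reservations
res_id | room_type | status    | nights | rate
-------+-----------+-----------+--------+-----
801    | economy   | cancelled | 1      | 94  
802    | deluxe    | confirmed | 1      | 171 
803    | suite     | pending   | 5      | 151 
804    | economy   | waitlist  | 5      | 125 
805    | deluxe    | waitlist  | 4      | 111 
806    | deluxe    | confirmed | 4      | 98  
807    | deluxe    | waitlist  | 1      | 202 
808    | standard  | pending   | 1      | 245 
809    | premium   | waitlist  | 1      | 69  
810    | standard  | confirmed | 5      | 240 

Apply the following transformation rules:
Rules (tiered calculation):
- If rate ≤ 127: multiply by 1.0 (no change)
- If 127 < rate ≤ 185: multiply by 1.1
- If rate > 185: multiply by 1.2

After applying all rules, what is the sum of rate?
1675.6

Step 1: Tier 1 (rate ≤ 127): 5 records, sum = 497 × 1.0 = 497.0
Step 2: Tier 2 (127 < rate ≤ 185): 2 records, sum = 322 × 1.1 = 354.2
Step 3: Tier 3 (rate > 185): 3 records, sum = 687 × 1.2 = 824.4
Step 4: Final sum = 497.0 + 354.2 + 824.4 = 1675.6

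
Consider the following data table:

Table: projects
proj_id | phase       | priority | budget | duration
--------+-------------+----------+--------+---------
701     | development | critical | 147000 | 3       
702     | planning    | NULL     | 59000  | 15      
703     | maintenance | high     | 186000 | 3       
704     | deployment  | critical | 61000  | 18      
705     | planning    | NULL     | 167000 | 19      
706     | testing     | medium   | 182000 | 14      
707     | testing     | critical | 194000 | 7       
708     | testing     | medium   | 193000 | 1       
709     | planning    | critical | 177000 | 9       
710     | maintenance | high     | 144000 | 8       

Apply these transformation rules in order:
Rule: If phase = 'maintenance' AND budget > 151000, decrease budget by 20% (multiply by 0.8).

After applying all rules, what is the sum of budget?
1472800.0

Step 1: Find records where phase = 'maintenance' AND budget > 151000
Step 2: 1 records match, summing to 186000
Step 3: After multiplier: 186000 × 0.8 = 148800.0
Step 4: Unaffected records sum: 1324000
Step 5: Final sum = 148800.0 + 1324000 = 1472800.0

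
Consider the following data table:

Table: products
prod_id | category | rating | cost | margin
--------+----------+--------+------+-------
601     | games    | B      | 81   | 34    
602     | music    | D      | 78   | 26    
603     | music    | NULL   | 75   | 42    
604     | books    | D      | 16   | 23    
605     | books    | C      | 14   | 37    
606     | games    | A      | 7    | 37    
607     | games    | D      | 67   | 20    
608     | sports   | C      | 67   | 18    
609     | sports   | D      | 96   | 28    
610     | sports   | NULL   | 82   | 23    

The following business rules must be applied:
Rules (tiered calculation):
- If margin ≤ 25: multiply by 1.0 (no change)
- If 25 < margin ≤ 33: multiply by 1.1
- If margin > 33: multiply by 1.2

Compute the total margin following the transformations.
323.4

Step 1: Tier 1 (margin ≤ 25): 4 records, sum = 84 × 1.0 = 84.0
Step 2: Tier 2 (25 < margin ≤ 33): 2 records, sum = 54 × 1.1 = 59.4
Step 3: Tier 3 (margin > 33): 4 records, sum = 150 × 1.2 = 180.0
Step 4: Final sum = 84.0 + 59.4 + 180.0 = 323.4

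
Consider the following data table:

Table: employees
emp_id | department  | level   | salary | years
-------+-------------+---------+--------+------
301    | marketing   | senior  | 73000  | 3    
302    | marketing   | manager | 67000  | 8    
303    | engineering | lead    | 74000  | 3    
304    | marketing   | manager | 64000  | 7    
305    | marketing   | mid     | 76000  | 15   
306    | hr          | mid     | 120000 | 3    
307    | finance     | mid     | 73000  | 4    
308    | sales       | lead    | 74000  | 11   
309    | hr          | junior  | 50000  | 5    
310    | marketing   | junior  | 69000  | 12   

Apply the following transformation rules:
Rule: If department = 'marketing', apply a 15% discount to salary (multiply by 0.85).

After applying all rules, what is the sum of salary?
687650.0

Step 1: Records with department = 'marketing' have total salary = 349000
Step 2: Apply multiplier: 349000 × 0.85 = 296650.0
Step 3: Other records total: 391000
Step 4: Final sum = 296650.0 + 391000 = 687650.0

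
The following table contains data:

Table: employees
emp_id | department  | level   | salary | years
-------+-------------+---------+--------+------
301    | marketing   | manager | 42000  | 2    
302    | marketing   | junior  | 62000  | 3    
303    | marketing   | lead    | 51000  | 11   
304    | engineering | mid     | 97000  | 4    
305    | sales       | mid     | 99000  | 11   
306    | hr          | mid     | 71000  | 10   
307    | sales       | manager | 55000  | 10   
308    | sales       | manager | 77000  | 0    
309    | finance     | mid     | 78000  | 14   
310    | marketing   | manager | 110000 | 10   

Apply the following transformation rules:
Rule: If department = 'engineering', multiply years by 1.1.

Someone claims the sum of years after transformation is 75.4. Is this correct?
Yes, the result is correct.

Step 1: Calculate the correct sum after transformation
Step 2: Apply multiplier 1.1 to records where department = 'engineering'
Step 3: Correct result = 75.4
Step 4: Claimed result = 75.4
Step 5: 75.4 = 75.4 ✓
Conclusion: The claimed result is correct.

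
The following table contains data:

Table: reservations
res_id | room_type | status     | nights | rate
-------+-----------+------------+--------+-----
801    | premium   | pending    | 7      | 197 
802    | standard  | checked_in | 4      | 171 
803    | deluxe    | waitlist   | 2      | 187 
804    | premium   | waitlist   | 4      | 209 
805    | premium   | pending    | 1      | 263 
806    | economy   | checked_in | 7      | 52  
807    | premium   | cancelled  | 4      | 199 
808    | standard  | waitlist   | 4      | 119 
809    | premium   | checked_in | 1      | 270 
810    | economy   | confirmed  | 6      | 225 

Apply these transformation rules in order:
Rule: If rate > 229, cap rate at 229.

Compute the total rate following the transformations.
1817

Step 1: 2 records have rate > 229
Step 2: These records originally summed to 533
Step 3: After capping: 2 × 229 = 458
Step 4: Unaffected records sum: 1359
Step 5: Final sum = 458 + 1359 = 1817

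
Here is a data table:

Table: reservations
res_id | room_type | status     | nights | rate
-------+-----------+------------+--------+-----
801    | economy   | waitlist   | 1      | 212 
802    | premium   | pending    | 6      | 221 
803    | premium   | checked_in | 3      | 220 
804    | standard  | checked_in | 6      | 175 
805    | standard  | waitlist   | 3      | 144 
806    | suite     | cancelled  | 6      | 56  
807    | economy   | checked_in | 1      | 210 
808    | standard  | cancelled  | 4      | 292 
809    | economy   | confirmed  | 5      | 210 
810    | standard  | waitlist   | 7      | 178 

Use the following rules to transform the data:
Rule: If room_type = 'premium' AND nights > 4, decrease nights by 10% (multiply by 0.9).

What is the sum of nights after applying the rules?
41.4

Step 1: Find records where room_type = 'premium' AND nights > 4
Step 2: 1 records match, summing to 6
Step 3: After multiplier: 6 × 0.9 = 5.4
Step 4: Unaffected records sum: 36
Step 5: Final sum = 5.4 + 36 = 41.4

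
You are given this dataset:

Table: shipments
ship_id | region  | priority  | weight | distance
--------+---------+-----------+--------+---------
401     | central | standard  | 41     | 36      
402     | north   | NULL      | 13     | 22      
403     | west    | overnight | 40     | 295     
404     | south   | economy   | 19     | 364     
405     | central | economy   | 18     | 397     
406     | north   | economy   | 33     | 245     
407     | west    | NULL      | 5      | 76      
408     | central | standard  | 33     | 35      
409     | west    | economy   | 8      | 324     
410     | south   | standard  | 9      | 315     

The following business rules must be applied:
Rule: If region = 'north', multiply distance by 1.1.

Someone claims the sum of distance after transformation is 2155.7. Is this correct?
No, the correct result is 2135.7.

Step 1: Calculate the correct sum after transformation
Step 2: Apply multiplier 1.1 to records where region = 'north'
Step 3: Correct result = 2135.7
Step 4: Claimed result = 2155.7
Step 5: 2135.7 ≠ 2155.7
Conclusion: The claimed result is incorrect. The correct answer is 2135.7.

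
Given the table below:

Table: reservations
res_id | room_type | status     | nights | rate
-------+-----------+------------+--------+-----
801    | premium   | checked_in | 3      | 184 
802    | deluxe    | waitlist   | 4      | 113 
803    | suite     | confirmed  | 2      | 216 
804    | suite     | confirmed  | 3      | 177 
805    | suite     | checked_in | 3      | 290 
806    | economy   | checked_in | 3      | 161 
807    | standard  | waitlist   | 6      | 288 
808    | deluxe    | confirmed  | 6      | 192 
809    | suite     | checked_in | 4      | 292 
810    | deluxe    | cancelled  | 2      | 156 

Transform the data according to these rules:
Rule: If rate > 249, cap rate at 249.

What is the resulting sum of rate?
1946

Step 1: 3 records have rate > 249
Step 2: These records originally summed to 870
Step 3: After capping: 3 × 249 = 747
Step 4: Unaffected records sum: 1199
Step 5: Final sum = 747 + 1199 = 1946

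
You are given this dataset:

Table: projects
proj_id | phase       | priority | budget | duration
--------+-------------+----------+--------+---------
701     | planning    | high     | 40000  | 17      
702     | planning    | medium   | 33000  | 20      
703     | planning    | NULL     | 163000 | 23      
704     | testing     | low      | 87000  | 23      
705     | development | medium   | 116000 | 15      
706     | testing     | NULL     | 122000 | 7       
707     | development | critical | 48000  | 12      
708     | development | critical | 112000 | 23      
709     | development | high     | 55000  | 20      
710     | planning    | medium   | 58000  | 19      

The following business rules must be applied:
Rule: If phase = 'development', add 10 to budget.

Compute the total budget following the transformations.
834040

Step 1: Count records where phase = 'development': 4
Step 2: Total bonus added: 4 × 10 = 40
Step 3: Original sum of budget: 834000
Step 4: Final sum = 834000 + 40 = 834040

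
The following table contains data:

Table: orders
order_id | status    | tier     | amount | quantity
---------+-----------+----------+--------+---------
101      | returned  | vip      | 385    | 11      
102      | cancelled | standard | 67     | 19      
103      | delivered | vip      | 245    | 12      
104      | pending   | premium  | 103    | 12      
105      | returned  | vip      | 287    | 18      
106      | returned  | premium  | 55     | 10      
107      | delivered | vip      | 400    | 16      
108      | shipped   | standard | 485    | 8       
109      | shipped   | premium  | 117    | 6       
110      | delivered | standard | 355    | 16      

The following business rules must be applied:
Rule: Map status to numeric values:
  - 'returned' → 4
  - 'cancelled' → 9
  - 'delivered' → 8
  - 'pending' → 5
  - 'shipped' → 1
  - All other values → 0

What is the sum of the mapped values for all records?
52

Step 1: Apply mapping to each record
Step 2: Count by status:
  'returned': 3 records × 4 = 12
  'cancelled': 1 records × 9 = 9
  'delivered': 3 records × 8 = 24
  'pending': 1 records × 5 = 5
  'shipped': 2 records × 1 = 2
Step 3: Sum all mapped values = 52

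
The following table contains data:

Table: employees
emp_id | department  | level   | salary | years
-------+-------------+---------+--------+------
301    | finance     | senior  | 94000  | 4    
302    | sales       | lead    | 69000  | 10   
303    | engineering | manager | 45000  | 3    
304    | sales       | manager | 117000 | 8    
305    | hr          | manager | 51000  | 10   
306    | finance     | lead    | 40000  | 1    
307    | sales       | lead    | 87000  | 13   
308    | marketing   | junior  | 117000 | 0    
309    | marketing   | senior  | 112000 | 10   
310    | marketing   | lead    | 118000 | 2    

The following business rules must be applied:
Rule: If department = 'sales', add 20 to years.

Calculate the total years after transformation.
121

Step 1: Count records where department = 'sales': 3
Step 2: Total bonus added: 3 × 20 = 60
Step 3: Original sum of years: 61
Step 4: Final sum = 61 + 60 = 121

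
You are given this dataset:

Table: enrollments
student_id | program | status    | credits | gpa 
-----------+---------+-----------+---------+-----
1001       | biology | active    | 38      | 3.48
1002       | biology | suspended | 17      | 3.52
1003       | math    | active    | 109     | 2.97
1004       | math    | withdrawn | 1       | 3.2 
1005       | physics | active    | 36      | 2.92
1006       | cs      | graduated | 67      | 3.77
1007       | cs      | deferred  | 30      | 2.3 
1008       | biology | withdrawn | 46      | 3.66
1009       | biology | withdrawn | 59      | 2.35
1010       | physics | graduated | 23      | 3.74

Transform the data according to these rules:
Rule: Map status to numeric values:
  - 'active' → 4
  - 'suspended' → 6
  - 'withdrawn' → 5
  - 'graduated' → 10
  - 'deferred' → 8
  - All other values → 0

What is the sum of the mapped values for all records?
61

Step 1: Apply mapping to each record
Step 2: Count by status:
  'active': 3 records × 4 = 12
  'suspended': 1 records × 6 = 6
  'withdrawn': 3 records × 5 = 15
  'graduated': 2 records × 10 = 20
  'deferred': 1 records × 8 = 8
Step 3: Sum all mapped values = 61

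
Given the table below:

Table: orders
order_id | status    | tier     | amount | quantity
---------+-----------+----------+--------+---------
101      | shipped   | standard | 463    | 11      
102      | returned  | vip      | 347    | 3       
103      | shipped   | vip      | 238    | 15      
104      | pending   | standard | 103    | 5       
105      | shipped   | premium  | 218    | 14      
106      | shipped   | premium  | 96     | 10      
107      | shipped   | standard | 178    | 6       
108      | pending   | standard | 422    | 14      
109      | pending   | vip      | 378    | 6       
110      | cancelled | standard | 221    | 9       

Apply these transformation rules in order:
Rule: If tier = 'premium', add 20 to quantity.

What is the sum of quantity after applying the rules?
133

Step 1: Count records where tier = 'premium': 2
Step 2: Total bonus added: 2 × 20 = 40
Step 3: Original sum of quantity: 93
Step 4: Final sum = 93 + 40 = 133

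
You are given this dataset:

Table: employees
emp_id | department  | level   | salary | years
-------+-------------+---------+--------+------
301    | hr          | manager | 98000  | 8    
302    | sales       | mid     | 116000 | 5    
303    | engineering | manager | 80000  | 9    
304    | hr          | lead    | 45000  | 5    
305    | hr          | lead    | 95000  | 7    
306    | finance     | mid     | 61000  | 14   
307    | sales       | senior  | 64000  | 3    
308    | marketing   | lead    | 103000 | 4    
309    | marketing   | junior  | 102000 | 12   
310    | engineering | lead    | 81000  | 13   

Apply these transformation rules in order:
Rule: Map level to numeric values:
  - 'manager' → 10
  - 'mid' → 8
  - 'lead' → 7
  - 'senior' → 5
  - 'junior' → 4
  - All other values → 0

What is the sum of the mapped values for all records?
73

Step 1: Apply mapping to each record
Step 2: Count by status:
  'manager': 2 records × 10 = 20
  'mid': 2 records × 8 = 16
  'lead': 4 records × 7 = 28
  'senior': 1 records × 5 = 5
  'junior': 1 records × 4 = 4
Step 3: Sum all mapped values = 73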